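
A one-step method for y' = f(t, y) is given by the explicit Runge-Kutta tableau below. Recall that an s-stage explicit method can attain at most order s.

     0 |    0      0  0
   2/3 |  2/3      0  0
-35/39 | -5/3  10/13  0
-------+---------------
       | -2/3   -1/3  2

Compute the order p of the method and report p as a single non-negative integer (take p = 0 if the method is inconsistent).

1

b = (-2/3, -1/3, 2)
c = (0, 2/3, -35/39)
Ac = (0, 0, 20/39)
Σ b_i: (-2/3)·1 + (-1/3)·1 + 2·1 = 1 ✓
b·c: (-1/3)·2/3 + 2·(-35/39) = -236/117 ≠ 1/2 ⇒ order 1.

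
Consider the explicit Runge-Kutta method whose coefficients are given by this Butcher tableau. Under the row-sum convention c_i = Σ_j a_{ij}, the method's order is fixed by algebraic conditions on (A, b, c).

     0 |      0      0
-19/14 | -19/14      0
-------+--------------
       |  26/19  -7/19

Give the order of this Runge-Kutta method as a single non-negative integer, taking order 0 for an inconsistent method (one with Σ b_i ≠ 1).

b = (26/19, -7/19)
c = (0, -19/14)
Σ b_i: 26/19·1 + (-7/19)·1 = 1 ✓
b·c: (-7/19)·(-19/14) = 1/2 ✓; 2 stages ⇒ order 2.

2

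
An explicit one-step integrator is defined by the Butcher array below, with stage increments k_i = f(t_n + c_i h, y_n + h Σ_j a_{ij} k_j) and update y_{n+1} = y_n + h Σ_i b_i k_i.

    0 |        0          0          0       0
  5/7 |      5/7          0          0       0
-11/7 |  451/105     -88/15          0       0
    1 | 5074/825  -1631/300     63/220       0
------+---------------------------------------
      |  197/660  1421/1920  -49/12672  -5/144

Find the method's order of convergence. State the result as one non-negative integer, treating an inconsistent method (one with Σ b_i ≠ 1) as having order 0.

4

b = (197/660, 1421/1920, -49/12672, -5/144)
c = (0, 5/7, -11/7, 1)
Ac = (0, 0, -88/21, -13/3)
Σ b_i: 197/660·1 + 1421/1920·1 + (-49/12672)·1 + (-5/144)·1 = 1 ✓
b·c: 1421/1920·5/7 + (-49/12672)·(-11/7) + (-5/144)·1 = 1/2 ✓
b·c²: 1421/1920·25/49 + (-49/12672)·121/49 + (-5/144)·1 = 1/3 ✓
b·Ac: (-49/12672)·(-88/21) + (-5/144)·(-13/3) = 1/6 ✓
b·c³: 1421/1920·125/343 + (-49/12672)·(-1331/343) + (-5/144)·1 = 1/4 ✓
b·(c∘Ac): (-49/12672)·968/147 + (-5/144)·(-13/3) = 1/8 ✓
b·Ac²: (-49/12672)·(-440/147) + (-5/144)·(-31/15) = 1/12 ✓
b·A²c: (-5/144)·(-6/5) = 1/24 ✓; 4 stages ⇒ order 4.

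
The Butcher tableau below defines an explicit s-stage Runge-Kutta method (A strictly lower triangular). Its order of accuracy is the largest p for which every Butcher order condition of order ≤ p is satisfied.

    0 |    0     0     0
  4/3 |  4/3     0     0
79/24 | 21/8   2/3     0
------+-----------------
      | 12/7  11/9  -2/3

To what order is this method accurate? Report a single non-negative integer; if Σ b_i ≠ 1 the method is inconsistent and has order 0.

b = (12/7, 11/9, -2/3)
c = (0, 4/3, 79/24)
Ac = (0, 0, 8/9)
Σ b_i: 12/7·1 + 11/9·1 + (-2/3)·1 = 143/63 ≠ 1 ⇒ order 0.

0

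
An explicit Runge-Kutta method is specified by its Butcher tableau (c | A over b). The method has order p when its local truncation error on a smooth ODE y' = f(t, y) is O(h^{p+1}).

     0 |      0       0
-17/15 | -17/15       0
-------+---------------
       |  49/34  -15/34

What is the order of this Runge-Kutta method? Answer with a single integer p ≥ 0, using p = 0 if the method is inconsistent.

b = (49/34, -15/34)
c = (0, -17/15)
Σ b_i: 49/34·1 + (-15/34)·1 = 1 ✓
b·c: (-15/34)·(-17/15) = 1/2 ✓; 2 stages ⇒ order 2.

2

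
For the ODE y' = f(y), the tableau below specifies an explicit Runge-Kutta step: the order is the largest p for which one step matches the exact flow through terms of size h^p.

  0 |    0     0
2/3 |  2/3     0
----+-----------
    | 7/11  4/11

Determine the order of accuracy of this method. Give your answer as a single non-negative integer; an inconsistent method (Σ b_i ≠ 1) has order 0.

b = (7/11, 4/11)
c = (0, 2/3)
Σ b_i: 7/11·1 + 4/11·1 = 1 ✓
b·c: 4/11·2/3 = 8/33 ≠ 1/2 ⇒ order 1.

1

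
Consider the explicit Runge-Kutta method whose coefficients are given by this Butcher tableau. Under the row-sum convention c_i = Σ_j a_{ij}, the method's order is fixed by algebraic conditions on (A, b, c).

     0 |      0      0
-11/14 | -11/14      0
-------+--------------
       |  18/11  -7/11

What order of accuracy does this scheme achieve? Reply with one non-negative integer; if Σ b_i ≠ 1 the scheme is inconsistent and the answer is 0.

b = (18/11, -7/11)
c = (0, -11/14)
Σ b_i: 18/11·1 + (-7/11)·1 = 1 ✓
b·c: (-7/11)·(-11/14) = 1/2 ✓; 2 stages ⇒ order 2.

2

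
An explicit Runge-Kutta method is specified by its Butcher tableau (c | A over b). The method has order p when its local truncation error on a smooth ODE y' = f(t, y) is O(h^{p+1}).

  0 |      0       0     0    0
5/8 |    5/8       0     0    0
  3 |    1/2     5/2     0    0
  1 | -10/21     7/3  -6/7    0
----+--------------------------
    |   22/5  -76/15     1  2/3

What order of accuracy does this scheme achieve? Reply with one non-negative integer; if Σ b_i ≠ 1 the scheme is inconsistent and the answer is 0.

2

b = (22/5, -76/15, 1, 2/3)
c = (0, 5/8, 3, 1)
Ac = (0, 0, 25/16, -187/168)
Σ b_i: 22/5·1 + (-76/15)·1 + 1·1 + 2/3·1 = 1 ✓
b·c: (-76/15)·5/8 + 1·3 + 2/3·1 = 1/2 ✓
b·c²: (-76/15)·25/64 + 1·9 + 2/3·1 = 123/16 ≠ 1/3 ⇒ order 2.
b·Ac: 1·25/16 + 2/3·(-187/168) = 827/1008 ≠ 1/6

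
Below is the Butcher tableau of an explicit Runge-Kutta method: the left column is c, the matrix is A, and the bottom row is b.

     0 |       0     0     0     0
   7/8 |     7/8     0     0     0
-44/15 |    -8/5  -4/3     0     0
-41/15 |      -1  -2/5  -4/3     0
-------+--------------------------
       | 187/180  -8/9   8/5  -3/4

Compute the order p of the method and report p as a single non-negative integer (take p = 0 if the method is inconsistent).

1

b = (187/180, -8/9, 8/5, -3/4)
c = (0, 7/8, -44/15, -41/15)
Ac = (0, 0, -7/6, 641/180)
Σ b_i: 187/180·1 + (-8/9)·1 + 8/5·1 + (-3/4)·1 = 1 ✓
b·c: (-8/9)·7/8 + 8/5·(-44/15) + (-3/4)·(-41/15) = -3079/900 ≠ 1/2 ⇒ order 1.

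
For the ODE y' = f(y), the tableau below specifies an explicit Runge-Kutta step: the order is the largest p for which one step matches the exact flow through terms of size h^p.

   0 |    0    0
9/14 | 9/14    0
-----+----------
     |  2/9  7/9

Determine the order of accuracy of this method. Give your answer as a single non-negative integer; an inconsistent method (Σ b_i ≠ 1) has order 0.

2

b = (2/9, 7/9)
c = (0, 9/14)
Σ b_i: 2/9·1 + 7/9·1 = 1 ✓
b·c: 7/9·9/14 = 1/2 ✓; 2 stages ⇒ order 2.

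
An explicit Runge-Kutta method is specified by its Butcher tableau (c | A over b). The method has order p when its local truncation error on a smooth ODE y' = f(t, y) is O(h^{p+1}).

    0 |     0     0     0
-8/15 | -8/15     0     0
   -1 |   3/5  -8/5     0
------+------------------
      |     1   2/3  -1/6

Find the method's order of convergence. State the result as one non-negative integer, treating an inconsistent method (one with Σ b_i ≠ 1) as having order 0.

b = (1, 2/3, -1/6)
c = (0, -8/15, -1)
Ac = (0, 0, 64/75)
Σ b_i: 1·1 + 2/3·1 + (-1/6)·1 = 3/2 ≠ 1 ⇒ order 0.

0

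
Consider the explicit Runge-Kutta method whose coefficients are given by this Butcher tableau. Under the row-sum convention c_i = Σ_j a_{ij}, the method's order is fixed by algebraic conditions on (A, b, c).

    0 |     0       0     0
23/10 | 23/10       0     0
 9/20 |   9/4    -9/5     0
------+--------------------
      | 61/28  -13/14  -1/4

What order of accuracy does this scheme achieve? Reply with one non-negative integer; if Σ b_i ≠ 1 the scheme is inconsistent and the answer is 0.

b = (61/28, -13/14, -1/4)
c = (0, 23/10, 9/20)
Ac = (0, 0, -207/50)
Σ b_i: 61/28·1 + (-13/14)·1 + (-1/4)·1 = 1 ✓
b·c: (-13/14)·23/10 + (-1/4)·9/20 = -1259/560 ≠ 1/2 ⇒ order 1.

1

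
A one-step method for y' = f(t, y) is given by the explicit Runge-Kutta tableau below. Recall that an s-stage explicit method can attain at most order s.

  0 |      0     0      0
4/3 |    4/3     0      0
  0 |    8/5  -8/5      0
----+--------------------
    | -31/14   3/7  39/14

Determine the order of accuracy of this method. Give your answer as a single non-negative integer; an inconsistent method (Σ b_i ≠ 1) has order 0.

b = (-31/14, 3/7, 39/14)
c = (0, 4/3, 0)
Ac = (0, 0, -32/15)
Σ b_i: (-31/14)·1 + 3/7·1 + 39/14·1 = 1 ✓
b·c: 3/7·4/3 = 4/7 ≠ 1/2 ⇒ order 1.

1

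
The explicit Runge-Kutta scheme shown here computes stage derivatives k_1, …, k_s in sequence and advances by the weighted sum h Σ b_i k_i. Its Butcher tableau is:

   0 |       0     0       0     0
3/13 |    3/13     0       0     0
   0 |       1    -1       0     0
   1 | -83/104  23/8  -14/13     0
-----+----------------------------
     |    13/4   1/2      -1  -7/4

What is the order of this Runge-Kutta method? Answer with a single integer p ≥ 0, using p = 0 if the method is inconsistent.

1

b = (13/4, 1/2, -1, -7/4)
c = (0, 3/13, 0, 1)
Ac = (0, 0, -3/13, 69/104)
Σ b_i: 13/4·1 + 1/2·1 + (-1)·1 + (-7/4)·1 = 1 ✓
b·c: 1/2·3/13 + (-7/4)·1 = -85/52 ≠ 1/2 ⇒ order 1.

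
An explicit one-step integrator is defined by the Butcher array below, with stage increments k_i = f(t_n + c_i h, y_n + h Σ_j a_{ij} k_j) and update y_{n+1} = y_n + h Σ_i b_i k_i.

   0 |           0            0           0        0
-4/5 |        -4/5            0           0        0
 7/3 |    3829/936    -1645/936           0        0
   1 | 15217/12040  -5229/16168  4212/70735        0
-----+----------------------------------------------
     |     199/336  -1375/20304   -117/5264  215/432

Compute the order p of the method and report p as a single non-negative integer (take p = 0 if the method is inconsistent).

b = (199/336, -1375/20304, -117/5264, 215/432)
c = (0, -4/5, 7/3, 1)
Ac = (0, 0, 329/234, 171/430)
Σ b_i: 199/336·1 + (-1375/20304)·1 + (-117/5264)·1 + 215/432·1 = 1 ✓
b·c: (-1375/20304)·(-4/5) + (-117/5264)·7/3 + 215/432·1 = 1/2 ✓
b·c²: (-1375/20304)·16/25 + (-117/5264)·49/9 + 215/432·1 = 1/3 ✓
b·Ac: (-117/5264)·329/234 + 215/432·171/430 = 1/6 ✓
b·c³: (-1375/20304)·(-64/125) + (-117/5264)·343/27 + 215/432·1 = 1/4 ✓
b·(c∘Ac): (-117/5264)·2303/702 + 215/432·171/430 = 1/8 ✓
b·Ac²: (-117/5264)·(-658/585) + 215/432·126/1075 = 1/12 ✓
b·A²c: 215/432·18/215 = 1/24 ✓; 4 stages ⇒ order 4.

4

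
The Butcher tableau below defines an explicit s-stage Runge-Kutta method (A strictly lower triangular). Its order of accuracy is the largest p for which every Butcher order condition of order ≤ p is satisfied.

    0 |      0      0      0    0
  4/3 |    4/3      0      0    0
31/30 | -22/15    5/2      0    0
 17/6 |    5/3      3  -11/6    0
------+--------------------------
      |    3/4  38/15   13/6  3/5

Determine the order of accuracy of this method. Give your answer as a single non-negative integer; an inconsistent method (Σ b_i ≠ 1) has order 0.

0

b = (3/4, 38/15, 13/6, 3/5)
c = (0, 4/3, 31/30, 17/6)
Ac = (0, 0, 10/3, 379/180)
Σ b_i: 3/4·1 + 38/15·1 + 13/6·1 + 3/5·1 = 121/20 ≠ 1 ⇒ order 0.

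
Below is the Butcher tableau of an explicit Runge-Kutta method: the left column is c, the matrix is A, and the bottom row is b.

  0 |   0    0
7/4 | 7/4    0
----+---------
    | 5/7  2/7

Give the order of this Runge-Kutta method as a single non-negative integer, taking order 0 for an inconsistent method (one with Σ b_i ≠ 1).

2

b = (5/7, 2/7)
c = (0, 7/4)
Σ b_i: 5/7·1 + 2/7·1 = 1 ✓
b·c: 2/7·7/4 = 1/2 ✓; 2 stages ⇒ order 2.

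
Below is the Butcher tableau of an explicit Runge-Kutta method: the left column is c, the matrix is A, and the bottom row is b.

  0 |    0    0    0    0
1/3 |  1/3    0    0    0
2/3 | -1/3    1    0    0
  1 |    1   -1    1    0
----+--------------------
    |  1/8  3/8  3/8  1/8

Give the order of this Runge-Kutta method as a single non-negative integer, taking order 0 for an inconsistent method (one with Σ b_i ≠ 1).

4

b = (1/8, 3/8, 3/8, 1/8)
c = (0, 1/3, 2/3, 1)
Ac = (0, 0, 1/3, 1/3)
Σ b_i: 1/8·1 + 3/8·1 + 3/8·1 + 1/8·1 = 1 ✓
b·c: 3/8·1/3 + 3/8·2/3 + 1/8·1 = 1/2 ✓
b·c²: 3/8·1/9 + 3/8·4/9 + 1/8·1 = 1/3 ✓
b·Ac: 3/8·1/3 + 1/8·1/3 = 1/6 ✓
b·c³: 3/8·1/27 + 3/8·8/27 + 1/8·1 = 1/4 ✓
b·(c∘Ac): 3/8·2/9 + 1/8·1/3 = 1/8 ✓
b·Ac²: 3/8·1/9 + 1/8·1/3 = 1/12 ✓
b·A²c: 1/8·1/3 = 1/24 ✓; 4 stages ⇒ order 4.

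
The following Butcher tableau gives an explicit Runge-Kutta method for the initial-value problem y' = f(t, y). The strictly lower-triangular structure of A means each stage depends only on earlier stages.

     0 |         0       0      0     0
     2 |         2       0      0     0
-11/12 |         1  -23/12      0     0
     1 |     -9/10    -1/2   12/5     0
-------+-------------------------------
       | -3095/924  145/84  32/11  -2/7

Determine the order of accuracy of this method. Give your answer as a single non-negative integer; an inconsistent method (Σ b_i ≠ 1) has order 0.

2

b = (-3095/924, 145/84, 32/11, -2/7)
c = (0, 2, -11/12, 1)
Ac = (0, 0, -23/6, -16/5)
Σ b_i: (-3095/924)·1 + 145/84·1 + 32/11·1 + (-2/7)·1 = 1 ✓
b·c: 145/84·2 + 32/11·(-11/12) + (-2/7)·1 = 1/2 ✓
b·c²: 145/84·4 + 32/11·121/144 + (-2/7)·1 = 571/63 ≠ 1/3 ⇒ order 2.
b·Ac: 32/11·(-23/6) + (-2/7)·(-16/5) = -11824/1155 ≠ 1/6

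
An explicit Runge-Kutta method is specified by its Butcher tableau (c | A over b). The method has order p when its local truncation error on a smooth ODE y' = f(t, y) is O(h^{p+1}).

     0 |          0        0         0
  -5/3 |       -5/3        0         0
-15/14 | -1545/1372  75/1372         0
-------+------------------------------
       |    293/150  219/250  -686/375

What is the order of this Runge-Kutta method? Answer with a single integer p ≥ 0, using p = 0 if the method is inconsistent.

3

b = (293/150, 219/250, -686/375)
c = (0, -5/3, -15/14)
Ac = (0, 0, -125/1372)
Σ b_i: 293/150·1 + 219/250·1 + (-686/375)·1 = 1 ✓
b·c: 219/250·(-5/3) + (-686/375)·(-15/14) = 1/2 ✓
b·c²: 219/250·25/9 + (-686/375)·225/196 = 1/3 ✓
b·Ac: (-686/375)·(-125/1372) = 1/6 ✓; 3 stages ⇒ order 3.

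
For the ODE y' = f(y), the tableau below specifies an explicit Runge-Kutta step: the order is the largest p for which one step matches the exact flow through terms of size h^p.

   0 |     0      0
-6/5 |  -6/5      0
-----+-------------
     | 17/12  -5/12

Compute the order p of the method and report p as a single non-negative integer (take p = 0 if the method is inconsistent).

2

b = (17/12, -5/12)
c = (0, -6/5)
Σ b_i: 17/12·1 + (-5/12)·1 = 1 ✓
b·c: (-5/12)·(-6/5) = 1/2 ✓; 2 stages ⇒ order 2.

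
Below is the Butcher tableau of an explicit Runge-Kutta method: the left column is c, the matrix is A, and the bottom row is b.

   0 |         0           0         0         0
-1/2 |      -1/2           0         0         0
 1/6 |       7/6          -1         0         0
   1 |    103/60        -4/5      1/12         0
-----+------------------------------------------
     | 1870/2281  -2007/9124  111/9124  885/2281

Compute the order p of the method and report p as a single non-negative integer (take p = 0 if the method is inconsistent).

b = (1870/2281, -2007/9124, 111/9124, 885/2281)
c = (0, -1/2, 1/6, 1)
Ac = (0, 0, 1/2, 149/360)
Σ b_i: 1870/2281·1 + (-2007/9124)·1 + 111/9124·1 + 885/2281·1 = 1 ✓
b·c: (-2007/9124)·(-1/2) + 111/9124·1/6 + 885/2281·1 = 1/2 ✓
b·c²: (-2007/9124)·1/4 + 111/9124·1/36 + 885/2281·1 = 1/3 ✓
b·Ac: 111/9124·1/2 + 885/2281·149/360 = 1/6 ✓
b·c³: (-2007/9124)·(-1/8) + 111/9124·1/216 + 885/2281·1 = 68245/164232 ≠ 1/4 ⇒ order 3.
b·(c∘Ac): 111/9124·1/12 + 885/2281·149/360 = 17693/109488 ≠ 1/8
b·Ac²: 111/9124·(-1/4) + 885/2281·(-427/2160) = -1637/20529 ≠ 1/12
b·A²c: 885/2281·1/24 = 295/18248 ≠ 1/24

3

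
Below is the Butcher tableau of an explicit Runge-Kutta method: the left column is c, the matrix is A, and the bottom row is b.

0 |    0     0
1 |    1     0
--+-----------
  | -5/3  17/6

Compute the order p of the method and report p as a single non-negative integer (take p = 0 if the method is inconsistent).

b = (-5/3, 17/6)
c = (0, 1)
Σ b_i: (-5/3)·1 + 17/6·1 = 7/6 ≠ 1 ⇒ order 0.

0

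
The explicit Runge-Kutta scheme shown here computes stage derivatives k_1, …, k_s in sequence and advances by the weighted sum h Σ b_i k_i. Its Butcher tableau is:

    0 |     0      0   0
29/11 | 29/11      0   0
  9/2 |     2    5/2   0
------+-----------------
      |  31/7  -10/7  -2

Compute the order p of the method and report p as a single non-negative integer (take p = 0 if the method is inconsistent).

1

b = (31/7, -10/7, -2)
c = (0, 29/11, 9/2)
Ac = (0, 0, 145/22)
Σ b_i: 31/7·1 + (-10/7)·1 + (-2)·1 = 1 ✓
b·c: (-10/7)·29/11 + (-2)·9/2 = -983/77 ≠ 1/2 ⇒ order 1.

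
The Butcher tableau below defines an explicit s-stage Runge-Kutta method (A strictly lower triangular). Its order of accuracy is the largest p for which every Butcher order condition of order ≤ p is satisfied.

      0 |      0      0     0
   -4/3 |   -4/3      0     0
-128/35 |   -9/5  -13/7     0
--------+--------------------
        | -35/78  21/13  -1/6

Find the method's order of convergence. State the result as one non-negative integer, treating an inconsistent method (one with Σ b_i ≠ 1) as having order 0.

b = (-35/78, 21/13, -1/6)
c = (0, -4/3, -128/35)
Ac = (0, 0, 52/21)
Σ b_i: (-35/78)·1 + 21/13·1 + (-1/6)·1 = 1 ✓
b·c: 21/13·(-4/3) + (-1/6)·(-128/35) = -2108/1365 ≠ 1/2 ⇒ order 1.

1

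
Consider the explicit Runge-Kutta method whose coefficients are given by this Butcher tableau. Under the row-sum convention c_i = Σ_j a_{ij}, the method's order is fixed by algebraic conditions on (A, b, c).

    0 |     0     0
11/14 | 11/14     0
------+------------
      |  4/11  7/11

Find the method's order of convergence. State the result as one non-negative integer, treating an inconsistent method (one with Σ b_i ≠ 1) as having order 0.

2

b = (4/11, 7/11)
c = (0, 11/14)
Σ b_i: 4/11·1 + 7/11·1 = 1 ✓
b·c: 7/11·11/14 = 1/2 ✓; 2 stages ⇒ order 2.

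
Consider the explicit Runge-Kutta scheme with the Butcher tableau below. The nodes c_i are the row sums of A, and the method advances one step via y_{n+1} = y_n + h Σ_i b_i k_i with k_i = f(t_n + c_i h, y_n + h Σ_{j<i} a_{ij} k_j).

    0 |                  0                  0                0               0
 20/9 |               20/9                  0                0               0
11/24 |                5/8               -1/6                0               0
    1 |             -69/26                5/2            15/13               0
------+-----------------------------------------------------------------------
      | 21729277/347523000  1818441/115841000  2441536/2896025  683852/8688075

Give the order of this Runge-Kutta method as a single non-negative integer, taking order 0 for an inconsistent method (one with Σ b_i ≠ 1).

3

b = (21729277/347523000, 1818441/115841000, 2441536/2896025, 683852/8688075)
c = (0, 20/9, 11/24, 1)
Ac = (0, 0, -10/27, 5695/936)
Σ b_i: 21729277/347523000·1 + 1818441/115841000·1 + 2441536/2896025·1 + 683852/8688075·1 = 1 ✓
b·c: 1818441/115841000·20/9 + 2441536/2896025·11/24 + 683852/8688075·1 = 1/2 ✓
b·c²: 1818441/115841000·400/81 + 2441536/2896025·121/576 + 683852/8688075·1 = 1/3 ✓
b·Ac: 2441536/2896025·(-10/27) + 683852/8688075·5695/936 = 1/6 ✓
b·c³: 1818441/115841000·8000/729 + 2441536/2896025·1331/13824 + 683852/8688075·1 = 56665399/170602200 ≠ 1/4 ⇒ order 3.
b·(c∘Ac): 2441536/2896025·(-55/324) + 683852/8688075·5695/936 = 31508519/93831210 ≠ 1/8
b·Ac²: 2441536/2896025·(-200/243) + 683852/8688075·848335/67392 = 2251541/7582320 ≠ 1/12
b·A²c: 683852/8688075·(-50/117) = -105208/3127707 ≠ 1/24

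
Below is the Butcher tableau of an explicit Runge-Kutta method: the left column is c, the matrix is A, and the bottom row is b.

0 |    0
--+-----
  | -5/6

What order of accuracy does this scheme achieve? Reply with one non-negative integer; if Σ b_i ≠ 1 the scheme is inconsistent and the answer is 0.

0

b = (-5/6)
c = (0)
Σ b_i: (-5/6)·1 = -5/6 ≠ 1 ⇒ order 0.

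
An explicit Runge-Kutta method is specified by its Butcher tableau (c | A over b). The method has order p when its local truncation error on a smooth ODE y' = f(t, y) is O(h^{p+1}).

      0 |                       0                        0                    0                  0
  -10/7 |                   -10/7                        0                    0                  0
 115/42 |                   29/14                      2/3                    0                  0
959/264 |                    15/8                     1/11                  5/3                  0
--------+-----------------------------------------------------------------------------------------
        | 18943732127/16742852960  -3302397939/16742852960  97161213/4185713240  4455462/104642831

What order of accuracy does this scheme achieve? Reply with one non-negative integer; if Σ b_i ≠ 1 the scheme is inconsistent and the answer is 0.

b = (18943732127/16742852960, -3302397939/16742852960, 97161213/4185713240, 4455462/104642831)
c = (0, -10/7, 115/42, 959/264)
Ac = (0, 0, -20/21, 6145/1386)
Σ b_i: 18943732127/16742852960·1 + (-3302397939/16742852960)·1 + 97161213/4185713240·1 + 4455462/104642831·1 = 1 ✓
b·c: (-3302397939/16742852960)·(-10/7) + 97161213/4185713240·115/42 + 4455462/104642831·959/264 = 1/2 ✓
b·c²: (-3302397939/16742852960)·100/49 + 97161213/4185713240·13225/1764 + 4455462/104642831·919681/69696 = 1/3 ✓
b·Ac: 97161213/4185713240·(-20/21) + 4455462/104642831·6145/1386 = 1/6 ✓
b·c³: (-3302397939/16742852960)·(-1000/343) + 97161213/4185713240·1520875/74088 + 4455462/104642831·881974079/18399744 = 401872310601227/129951327534336 ≠ 1/4 ⇒ order 3.
b·(c∘Ac): 97161213/4185713240·(-1150/441) + 4455462/104642831·841865/52272 = 230812670755/369179907768 ≠ 1/8
b·Ac²: 97161213/4185713240·200/147 + 4455462/104642831·738175/58212 = 1076465635/1883570958 ≠ 1/12
b·A²c: 4455462/104642831·(-100/63) = -148515400/2197499451 ≠ 1/24

3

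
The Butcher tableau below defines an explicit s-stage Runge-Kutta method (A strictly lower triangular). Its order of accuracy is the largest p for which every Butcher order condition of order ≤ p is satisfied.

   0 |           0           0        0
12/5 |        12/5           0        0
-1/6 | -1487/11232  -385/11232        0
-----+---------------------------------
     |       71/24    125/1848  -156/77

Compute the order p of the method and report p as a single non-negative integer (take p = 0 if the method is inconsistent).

b = (71/24, 125/1848, -156/77)
c = (0, 12/5, -1/6)
Ac = (0, 0, -77/936)
Σ b_i: 71/24·1 + 125/1848·1 + (-156/77)·1 = 1 ✓
b·c: 125/1848·12/5 + (-156/77)·(-1/6) = 1/2 ✓
b·c²: 125/1848·144/25 + (-156/77)·1/36 = 1/3 ✓
b·Ac: (-156/77)·(-77/936) = 1/6 ✓; 3 stages ⇒ order 3.

3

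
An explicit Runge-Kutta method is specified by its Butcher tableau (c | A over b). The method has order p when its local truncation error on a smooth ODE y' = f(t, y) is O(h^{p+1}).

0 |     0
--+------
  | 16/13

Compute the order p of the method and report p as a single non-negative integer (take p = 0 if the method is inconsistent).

b = (16/13)
c = (0)
Σ b_i: 16/13·1 = 16/13 ≠ 1 ⇒ order 0.

0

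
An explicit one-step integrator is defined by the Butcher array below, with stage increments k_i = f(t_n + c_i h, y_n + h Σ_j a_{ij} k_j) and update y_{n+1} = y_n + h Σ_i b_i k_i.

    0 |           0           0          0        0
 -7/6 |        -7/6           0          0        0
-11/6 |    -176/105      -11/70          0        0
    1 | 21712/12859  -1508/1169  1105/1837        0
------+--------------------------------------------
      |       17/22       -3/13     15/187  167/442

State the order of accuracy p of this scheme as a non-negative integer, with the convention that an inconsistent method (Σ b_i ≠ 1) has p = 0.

b = (17/22, -3/13, 15/187, 167/442)
c = (0, -7/6, -11/6, 1)
Ac = (0, 0, 11/60, 403/1002)
Σ b_i: 17/22·1 + (-3/13)·1 + 15/187·1 + 167/442·1 = 1 ✓
b·c: (-3/13)·(-7/6) + 15/187·(-11/6) + 167/442·1 = 1/2 ✓
b·c²: (-3/13)·49/36 + 15/187·121/36 + 167/442·1 = 1/3 ✓
b·Ac: 15/187·11/60 + 167/442·403/1002 = 1/6 ✓
b·c³: (-3/13)·(-343/216) + 15/187·(-1331/216) + 167/442·1 = 1/4 ✓
b·(c∘Ac): 15/187·(-121/360) + 167/442·403/1002 = 1/8 ✓
b·Ac²: 15/187·(-77/360) + 167/442·533/2004 = 1/12 ✓
b·A²c: 167/442·221/2004 = 1/24 ✓; 4 stages ⇒ order 4.

4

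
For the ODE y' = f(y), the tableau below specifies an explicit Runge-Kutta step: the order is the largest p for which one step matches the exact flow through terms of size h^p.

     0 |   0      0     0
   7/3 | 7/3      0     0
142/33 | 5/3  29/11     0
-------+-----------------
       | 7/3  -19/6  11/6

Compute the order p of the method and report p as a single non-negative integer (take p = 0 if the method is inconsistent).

2

b = (7/3, -19/6, 11/6)
c = (0, 7/3, 142/33)
Ac = (0, 0, 203/33)
Σ b_i: 7/3·1 + (-19/6)·1 + 11/6·1 = 1 ✓
b·c: (-19/6)·7/3 + 11/6·142/33 = 1/2 ✓
b·c²: (-19/6)·49/9 + 11/6·20164/1089 = 9923/594 ≠ 1/3 ⇒ order 2.
b·Ac: 11/6·203/33 = 203/18 ≠ 1/6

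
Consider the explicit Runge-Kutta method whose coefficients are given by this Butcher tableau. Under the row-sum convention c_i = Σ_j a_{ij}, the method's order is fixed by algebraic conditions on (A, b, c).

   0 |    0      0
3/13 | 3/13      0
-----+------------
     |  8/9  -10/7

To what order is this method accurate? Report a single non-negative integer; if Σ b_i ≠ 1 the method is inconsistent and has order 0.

b = (8/9, -10/7)
c = (0, 3/13)
Σ b_i: 8/9·1 + (-10/7)·1 = -34/63 ≠ 1 ⇒ order 0.

0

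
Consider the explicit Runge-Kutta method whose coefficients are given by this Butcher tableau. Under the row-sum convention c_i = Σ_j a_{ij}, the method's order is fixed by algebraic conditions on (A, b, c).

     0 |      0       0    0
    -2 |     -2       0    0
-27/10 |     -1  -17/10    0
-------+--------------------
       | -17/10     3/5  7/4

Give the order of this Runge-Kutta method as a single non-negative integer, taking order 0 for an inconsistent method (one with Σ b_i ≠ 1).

b = (-17/10, 3/5, 7/4)
c = (0, -2, -27/10)
Ac = (0, 0, 17/5)
Σ b_i: (-17/10)·1 + 3/5·1 + 7/4·1 = 13/20 ≠ 1 ⇒ order 0.

0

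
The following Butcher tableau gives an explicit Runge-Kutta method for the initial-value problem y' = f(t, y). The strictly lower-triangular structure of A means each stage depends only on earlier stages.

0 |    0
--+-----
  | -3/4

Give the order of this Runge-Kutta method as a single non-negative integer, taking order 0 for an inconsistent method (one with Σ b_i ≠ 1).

b = (-3/4)
c = (0)
Σ b_i: (-3/4)·1 = -3/4 ≠ 1 ⇒ order 0.

0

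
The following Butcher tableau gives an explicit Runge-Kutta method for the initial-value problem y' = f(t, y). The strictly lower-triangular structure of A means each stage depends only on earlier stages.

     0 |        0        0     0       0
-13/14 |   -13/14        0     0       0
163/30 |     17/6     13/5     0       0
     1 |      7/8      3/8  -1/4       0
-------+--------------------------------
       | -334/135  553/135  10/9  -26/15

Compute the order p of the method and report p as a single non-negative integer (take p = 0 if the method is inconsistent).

b = (-334/135, 553/135, 10/9, -26/15)
c = (0, -13/14, 163/30, 1)
Ac = (0, 0, -169/70, -2867/1680)
Σ b_i: (-334/135)·1 + 553/135·1 + 10/9·1 + (-26/15)·1 = 1 ✓
b·c: 553/135·(-13/14) + 10/9·163/30 + (-26/15)·1 = 1/2 ✓
b·c²: 553/135·169/196 + 10/9·26569/900 + (-26/15)·1 = 392363/11340 ≠ 1/3 ⇒ order 2.
b·Ac: 10/9·(-169/70) + (-26/15)·(-2867/1680) = 1157/4200 ≠ 1/6

2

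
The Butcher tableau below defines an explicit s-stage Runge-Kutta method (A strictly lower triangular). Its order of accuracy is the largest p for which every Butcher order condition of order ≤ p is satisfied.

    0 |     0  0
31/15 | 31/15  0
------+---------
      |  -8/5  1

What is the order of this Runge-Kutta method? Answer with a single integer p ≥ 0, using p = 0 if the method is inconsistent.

b = (-8/5, 1)
c = (0, 31/15)
Σ b_i: (-8/5)·1 + 1·1 = -3/5 ≠ 1 ⇒ order 0.

0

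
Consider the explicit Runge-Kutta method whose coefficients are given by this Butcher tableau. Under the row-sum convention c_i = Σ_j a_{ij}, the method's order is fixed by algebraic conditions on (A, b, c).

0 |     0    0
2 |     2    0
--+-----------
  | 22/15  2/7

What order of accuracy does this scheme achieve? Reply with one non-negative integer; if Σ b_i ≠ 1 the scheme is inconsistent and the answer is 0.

0

b = (22/15, 2/7)
c = (0, 2)
Σ b_i: 22/15·1 + 2/7·1 = 184/105 ≠ 1 ⇒ order 0.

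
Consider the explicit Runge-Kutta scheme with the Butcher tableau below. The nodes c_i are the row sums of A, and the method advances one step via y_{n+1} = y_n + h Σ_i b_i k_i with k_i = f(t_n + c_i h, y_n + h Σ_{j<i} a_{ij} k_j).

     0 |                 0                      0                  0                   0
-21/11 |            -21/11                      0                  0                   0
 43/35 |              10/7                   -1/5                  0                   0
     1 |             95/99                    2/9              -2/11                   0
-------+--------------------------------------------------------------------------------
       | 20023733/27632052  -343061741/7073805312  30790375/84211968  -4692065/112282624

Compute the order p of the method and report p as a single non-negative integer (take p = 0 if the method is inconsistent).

b = (20023733/27632052, -343061741/7073805312, 30790375/84211968, -4692065/112282624)
c = (0, -21/11, 43/35, 1)
Ac = (0, 0, 21/55, -68/105)
Σ b_i: 20023733/27632052·1 + (-343061741/7073805312)·1 + 30790375/84211968·1 + (-4692065/112282624)·1 = 1 ✓
b·c: (-343061741/7073805312)·(-21/11) + 30790375/84211968·43/35 + (-4692065/112282624)·1 = 1/2 ✓
b·c²: (-343061741/7073805312)·441/121 + 30790375/84211968·1849/1225 + (-4692065/112282624)·1 = 1/3 ✓
b·Ac: 30790375/84211968·21/55 + (-4692065/112282624)·(-68/105) = 1/6 ✓
b·c³: (-343061741/7073805312)·(-9261/1331) + 30790375/84211968·79507/42875 + (-4692065/112282624)·1 = 98650213/101317524 ≠ 1/4 ⇒ order 3.
b·(c∘Ac): 30790375/84211968·129/275 + (-4692065/112282624)·(-68/105) = 2090311/10526496 ≠ 1/8
b·Ac²: 30790375/84211968·(-441/605) + (-4692065/112282624)·79372/148225 = -8585857153/29719807040 ≠ 1/12
b·A²c: (-4692065/112282624)·(-42/605) = 19706673/6793098752 ≠ 1/24

3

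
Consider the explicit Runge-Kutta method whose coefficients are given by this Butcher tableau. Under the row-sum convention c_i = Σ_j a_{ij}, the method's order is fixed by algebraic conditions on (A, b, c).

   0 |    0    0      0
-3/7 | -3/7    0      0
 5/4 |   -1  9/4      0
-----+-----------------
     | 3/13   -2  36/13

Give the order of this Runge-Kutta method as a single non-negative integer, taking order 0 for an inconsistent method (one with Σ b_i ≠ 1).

1

b = (3/13, -2, 36/13)
c = (0, -3/7, 5/4)
Ac = (0, 0, -27/28)
Σ b_i: 3/13·1 + (-2)·1 + 36/13·1 = 1 ✓
b·c: (-2)·(-3/7) + 36/13·5/4 = 393/91 ≠ 1/2 ⇒ order 1.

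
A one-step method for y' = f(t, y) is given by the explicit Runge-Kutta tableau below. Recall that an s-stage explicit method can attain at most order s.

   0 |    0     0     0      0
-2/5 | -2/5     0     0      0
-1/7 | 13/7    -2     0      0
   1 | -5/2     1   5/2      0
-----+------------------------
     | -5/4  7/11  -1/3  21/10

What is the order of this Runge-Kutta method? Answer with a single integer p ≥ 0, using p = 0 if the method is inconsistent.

b = (-5/4, 7/11, -1/3, 21/10)
c = (0, -2/5, -1/7, 1)
Ac = (0, 0, 4/5, -53/70)
Σ b_i: (-5/4)·1 + 7/11·1 + (-1/3)·1 + 21/10·1 = 761/660 ≠ 1 ⇒ order 0.

0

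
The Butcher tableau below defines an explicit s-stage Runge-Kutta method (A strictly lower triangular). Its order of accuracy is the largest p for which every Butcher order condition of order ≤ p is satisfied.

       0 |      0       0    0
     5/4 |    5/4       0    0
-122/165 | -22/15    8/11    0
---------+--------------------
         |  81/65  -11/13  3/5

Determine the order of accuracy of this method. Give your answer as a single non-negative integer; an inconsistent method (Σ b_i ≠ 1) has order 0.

b = (81/65, -11/13, 3/5)
c = (0, 5/4, -122/165)
Ac = (0, 0, 10/11)
Σ b_i: 81/65·1 + (-11/13)·1 + 3/5·1 = 1 ✓
b·c: (-11/13)·5/4 + 3/5·(-122/165) = -21469/14300 ≠ 1/2 ⇒ order 1.

1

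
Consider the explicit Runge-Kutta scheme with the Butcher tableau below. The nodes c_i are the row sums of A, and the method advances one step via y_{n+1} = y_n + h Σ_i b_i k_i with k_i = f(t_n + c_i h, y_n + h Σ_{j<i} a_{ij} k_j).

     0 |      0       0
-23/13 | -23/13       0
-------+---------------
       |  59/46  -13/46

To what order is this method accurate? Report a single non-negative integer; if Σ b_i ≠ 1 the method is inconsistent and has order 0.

b = (59/46, -13/46)
c = (0, -23/13)
Σ b_i: 59/46·1 + (-13/46)·1 = 1 ✓
b·c: (-13/46)·(-23/13) = 1/2 ✓; 2 stages ⇒ order 2.

2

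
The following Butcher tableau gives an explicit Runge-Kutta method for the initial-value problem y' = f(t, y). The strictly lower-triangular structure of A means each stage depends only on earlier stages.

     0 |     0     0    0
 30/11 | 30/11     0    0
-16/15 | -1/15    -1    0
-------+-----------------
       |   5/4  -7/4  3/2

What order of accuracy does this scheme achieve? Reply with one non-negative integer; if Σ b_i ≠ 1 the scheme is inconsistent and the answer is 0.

b = (5/4, -7/4, 3/2)
c = (0, 30/11, -16/15)
Ac = (0, 0, -30/11)
Σ b_i: 5/4·1 + (-7/4)·1 + 3/2·1 = 1 ✓
b·c: (-7/4)·30/11 + 3/2·(-16/15) = -701/110 ≠ 1/2 ⇒ order 1.

1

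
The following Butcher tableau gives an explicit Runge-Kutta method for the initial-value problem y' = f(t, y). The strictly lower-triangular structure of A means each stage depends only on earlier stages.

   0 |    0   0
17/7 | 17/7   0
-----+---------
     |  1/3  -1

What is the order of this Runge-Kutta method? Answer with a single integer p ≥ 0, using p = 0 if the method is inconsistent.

b = (1/3, -1)
c = (0, 17/7)
Σ b_i: 1/3·1 + (-1)·1 = -2/3 ≠ 1 ⇒ order 0.

0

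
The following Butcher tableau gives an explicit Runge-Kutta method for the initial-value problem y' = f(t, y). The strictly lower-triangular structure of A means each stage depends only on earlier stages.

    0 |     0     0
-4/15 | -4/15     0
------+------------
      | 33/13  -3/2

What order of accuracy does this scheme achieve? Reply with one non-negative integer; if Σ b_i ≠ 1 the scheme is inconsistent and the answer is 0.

0

b = (33/13, -3/2)
c = (0, -4/15)
Σ b_i: 33/13·1 + (-3/2)·1 = 27/26 ≠ 1 ⇒ order 0.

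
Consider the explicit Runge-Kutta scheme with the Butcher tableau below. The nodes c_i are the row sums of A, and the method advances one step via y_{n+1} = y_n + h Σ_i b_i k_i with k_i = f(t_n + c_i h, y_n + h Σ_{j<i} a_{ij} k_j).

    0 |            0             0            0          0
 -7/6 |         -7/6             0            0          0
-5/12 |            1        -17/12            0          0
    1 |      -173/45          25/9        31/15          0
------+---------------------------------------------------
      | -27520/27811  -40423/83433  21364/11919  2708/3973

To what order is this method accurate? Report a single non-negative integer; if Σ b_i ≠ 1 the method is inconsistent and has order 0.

3

b = (-27520/27811, -40423/83433, 21364/11919, 2708/3973)
c = (0, -7/6, -5/12, 1)
Ac = (0, 0, 119/72, -443/108)
Σ b_i: (-27520/27811)·1 + (-40423/83433)·1 + 21364/11919·1 + 2708/3973·1 = 1 ✓
b·c: (-40423/83433)·(-7/6) + 21364/11919·(-5/12) + 2708/3973·1 = 1/2 ✓
b·c²: (-40423/83433)·49/36 + 21364/11919·25/144 + 2708/3973·1 = 1/3 ✓
b·Ac: 21364/11919·119/72 + 2708/3973·(-443/108) = 1/6 ✓
b·c³: (-40423/83433)·(-343/216) + 21364/11919·(-125/1728) + 2708/3973·1 = 755933/572112 ≠ 1/4 ⇒ order 3.
b·(c∘Ac): 21364/11919·(-595/864) + 2708/3973·(-443/108) = -10375759/2574504 ≠ 1/8
b·Ac²: 21364/11919·(-833/432) + 2708/3973·5365/1296 = -22693/35757 ≠ 1/12
b·A²c: 2708/3973·3689/1080 = 2497453/1072710 ≠ 1/24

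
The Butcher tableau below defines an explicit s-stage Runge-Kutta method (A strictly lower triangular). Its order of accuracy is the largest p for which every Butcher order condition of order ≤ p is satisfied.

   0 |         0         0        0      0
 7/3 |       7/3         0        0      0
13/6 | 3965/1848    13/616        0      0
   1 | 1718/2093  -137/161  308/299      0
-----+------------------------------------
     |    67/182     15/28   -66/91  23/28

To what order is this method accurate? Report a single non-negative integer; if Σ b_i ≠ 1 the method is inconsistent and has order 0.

4

b = (67/182, 15/28, -66/91, 23/28)
c = (0, 7/3, 13/6, 1)
Ac = (0, 0, 13/264, 17/69)
Σ b_i: 67/182·1 + 15/28·1 + (-66/91)·1 + 23/28·1 = 1 ✓
b·c: 15/28·7/3 + (-66/91)·13/6 + 23/28·1 = 1/2 ✓
b·c²: 15/28·49/9 + (-66/91)·169/36 + 23/28·1 = 1/3 ✓
b·Ac: (-66/91)·13/264 + 23/28·17/69 = 1/6 ✓
b·c³: 15/28·343/27 + (-66/91)·2197/216 + 23/28·1 = 1/4 ✓
b·(c∘Ac): (-66/91)·169/1584 + 23/28·17/69 = 1/8 ✓
b·Ac²: (-66/91)·91/792 + 23/28·14/69 = 1/12 ✓
b·A²c: 23/28·7/138 = 1/24 ✓; 4 stages ⇒ order 4.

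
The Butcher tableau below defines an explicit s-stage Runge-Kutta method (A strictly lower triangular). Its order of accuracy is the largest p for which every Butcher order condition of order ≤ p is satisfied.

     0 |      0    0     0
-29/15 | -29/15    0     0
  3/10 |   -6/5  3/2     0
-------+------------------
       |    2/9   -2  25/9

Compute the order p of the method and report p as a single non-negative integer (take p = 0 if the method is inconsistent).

b = (2/9, -2, 25/9)
c = (0, -29/15, 3/10)
Ac = (0, 0, -29/10)
Σ b_i: 2/9·1 + (-2)·1 + 25/9·1 = 1 ✓
b·c: (-2)·(-29/15) + 25/9·3/10 = 47/10 ≠ 1/2 ⇒ order 1.

1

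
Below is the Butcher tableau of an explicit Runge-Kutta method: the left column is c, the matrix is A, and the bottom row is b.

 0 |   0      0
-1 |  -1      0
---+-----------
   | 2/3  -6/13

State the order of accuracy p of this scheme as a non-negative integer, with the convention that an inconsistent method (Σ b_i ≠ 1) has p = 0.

b = (2/3, -6/13)
c = (0, -1)
Σ b_i: 2/3·1 + (-6/13)·1 = 8/39 ≠ 1 ⇒ order 0.

0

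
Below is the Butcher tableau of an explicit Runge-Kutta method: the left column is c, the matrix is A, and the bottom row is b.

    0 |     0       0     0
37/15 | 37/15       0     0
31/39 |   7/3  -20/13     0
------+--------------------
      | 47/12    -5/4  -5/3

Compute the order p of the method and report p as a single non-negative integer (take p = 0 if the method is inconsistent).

1

b = (47/12, -5/4, -5/3)
c = (0, 37/15, 31/39)
Ac = (0, 0, -148/39)
Σ b_i: 47/12·1 + (-5/4)·1 + (-5/3)·1 = 1 ✓
b·c: (-5/4)·37/15 + (-5/3)·31/39 = -2063/468 ≠ 1/2 ⇒ order 1.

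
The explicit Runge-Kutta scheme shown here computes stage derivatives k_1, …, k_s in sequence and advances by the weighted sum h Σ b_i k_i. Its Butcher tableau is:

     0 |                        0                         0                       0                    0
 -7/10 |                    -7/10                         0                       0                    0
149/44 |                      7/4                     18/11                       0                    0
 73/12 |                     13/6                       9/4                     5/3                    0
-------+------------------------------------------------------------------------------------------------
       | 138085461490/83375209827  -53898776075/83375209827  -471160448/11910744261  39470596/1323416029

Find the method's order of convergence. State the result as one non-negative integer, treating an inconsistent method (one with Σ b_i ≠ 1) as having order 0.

b = (138085461490/83375209827, -53898776075/83375209827, -471160448/11910744261, 39470596/1323416029)
c = (0, -7/10, 149/44, 73/12)
Ac = (0, 0, -63/55, 5371/1320)
Σ b_i: 138085461490/83375209827·1 + (-53898776075/83375209827)·1 + (-471160448/11910744261)·1 + 39470596/1323416029·1 = 1 ✓
b·c: (-53898776075/83375209827)·(-7/10) + (-471160448/11910744261)·149/44 + 39470596/1323416029·73/12 = 1/2 ✓
b·c²: (-53898776075/83375209827)·49/100 + (-471160448/11910744261)·22201/1936 + 39470596/1323416029·5329/144 = 1/3 ✓
b·Ac: (-471160448/11910744261)·(-63/55) + 39470596/1323416029·5371/1320 = 1/6 ✓
b·c³: (-53898776075/83375209827)·(-343/1000) + (-471160448/11910744261)·3307949/85184 + 39470596/1323416029·389017/1728 = 169796986345957/31444364849040 ≠ 1/4 ⇒ order 3.
b·(c∘Ac): (-471160448/11910744261)·(-9387/2420) + 39470596/1323416029·392083/15840 = 424825437209/476429770440 ≠ 1/8
b·Ac²: (-471160448/11910744261)·441/550 + 39470596/1323416029·366901/18150 = 124726679078/218363644785 ≠ 1/12
b·A²c: 39470596/1323416029·(-21/11) = -75352956/1323416029 ≠ 1/24

3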